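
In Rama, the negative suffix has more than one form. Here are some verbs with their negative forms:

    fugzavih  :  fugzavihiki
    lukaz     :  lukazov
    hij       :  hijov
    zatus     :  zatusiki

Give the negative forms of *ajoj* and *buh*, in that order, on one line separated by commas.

The suffix is conditioned by the final consonant: -iki when the stem ends in a voiceless consonant (*fugzavih*, *zatus*); -ov when the stem ends in a voiced consonant (*lukaz*, *hij*).
The final consonant of *ajoj* is /j/, which is voiced, so the suffix is -ov, giving *ajojov*.
*buh* — final consonant /h/ (voiceless) → -iki → *buhiki*.

ajojov, buhiki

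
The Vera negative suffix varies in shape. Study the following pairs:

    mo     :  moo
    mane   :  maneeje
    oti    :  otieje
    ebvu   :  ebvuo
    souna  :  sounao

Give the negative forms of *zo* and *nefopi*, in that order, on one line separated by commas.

The pattern is front/back vowel harmony: -eje when the last vowel of the stem is a front vowel (*mane*, *oti*); -o when the last vowel of the stem is a back vowel (*mo*, *ebvu*, *souna*).
Since the last vowel of *zo* is /o/ (a back vowel), it takes -o, giving *zoo*.
Since the last vowel of *nefopi* is /i/ (a front vowel), it takes -eje, giving *nefopieje*.

zoo, nefopieje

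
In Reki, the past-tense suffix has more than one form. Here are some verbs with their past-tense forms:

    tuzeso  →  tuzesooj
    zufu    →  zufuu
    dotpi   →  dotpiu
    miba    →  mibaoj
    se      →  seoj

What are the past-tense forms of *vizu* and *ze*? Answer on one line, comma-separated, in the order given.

Looking at the last vowel of each stem: -u when the last vowel of the stem is a high vowel (*zufu*, *dotpi*); -oj when the last vowel of the stem is a non-high vowel (*tuzeso*, *miba*, *se*).
*vizu*: last vowel = /u/, a high vowel → -u → *vizuu*.
*ze* — last vowel /e/ (a non-high vowel) → -oj → *zeoj*.

vizuu, zeoj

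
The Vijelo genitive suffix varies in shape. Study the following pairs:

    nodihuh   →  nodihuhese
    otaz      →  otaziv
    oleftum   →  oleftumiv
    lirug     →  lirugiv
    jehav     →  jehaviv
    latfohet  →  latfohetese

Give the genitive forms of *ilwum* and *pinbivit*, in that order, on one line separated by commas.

The suffix is conditioned by the final consonant: -ese when the stem ends in a voiceless consonant (*nodihuh*, *latfohet*); -iv when the stem ends in a voiced consonant (*otaz*, *oleftum*, *lirug*, *jehav*).
Since the final consonant of *ilwum* is /m/ (voiced), it takes -iv, giving *ilwumiv*.
*pinbivit*: final consonant = /t/, voiceless → -ese → *pinbivitese*.

ilwumiv, pinbivitese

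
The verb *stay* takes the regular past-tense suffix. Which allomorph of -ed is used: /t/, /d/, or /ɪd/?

The stem *stay* ends in a voiced sound other than /d/.
The -ed suffix is realized as /ɪd/ after /t, d/; as /t/ after other voiceless consonants; and as /d/ after other voiced sounds.
So -ed on *stay* is pronounced /d/.

/d/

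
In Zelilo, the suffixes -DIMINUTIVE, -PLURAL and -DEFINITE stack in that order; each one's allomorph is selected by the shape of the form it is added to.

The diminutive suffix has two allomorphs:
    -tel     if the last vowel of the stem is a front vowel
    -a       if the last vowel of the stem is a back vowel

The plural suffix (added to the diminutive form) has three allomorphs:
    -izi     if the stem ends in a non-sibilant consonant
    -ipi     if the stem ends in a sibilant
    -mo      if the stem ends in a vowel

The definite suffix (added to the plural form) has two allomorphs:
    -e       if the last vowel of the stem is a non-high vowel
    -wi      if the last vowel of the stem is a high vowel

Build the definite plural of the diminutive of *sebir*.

*sebir*: last vowel = /i/, a front vowel → -tel → *sebirtel*.
The diminutive form *sebirtel* — final sound /l/ (a non-sibilant consonant) → -izi → *sebirtelizi*.
The last vowel of the plural form *sebirtelizi* is /i/, which is a high vowel, so the definite suffix is -wi, giving *sebirteliziwi*.

sebirteliziwi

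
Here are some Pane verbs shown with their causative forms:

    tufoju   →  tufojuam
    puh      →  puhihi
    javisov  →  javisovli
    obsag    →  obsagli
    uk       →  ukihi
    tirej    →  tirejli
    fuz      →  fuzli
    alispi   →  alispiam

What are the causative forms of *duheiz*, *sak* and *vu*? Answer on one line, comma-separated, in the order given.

The pattern is voicing of the final sound: -ihi when the stem ends in a voiceless consonant (*puh*, *uk*); -li when the stem ends in a voiced consonant (*javisov*, *obsag*, *tirej*, *fuz*); -am when the stem ends in a vowel (*tufoju*, *alispi*).
*duheiz*: final sound = /z/, a voiced consonant → -li → *duheizli*.
Since the final sound of *sak* is /k/ (a voiceless consonant), it takes -ihi, giving *sakihi*.
*vu* — final sound /u/ (a vowel) → -am → *vuam*.

duheizli, sakihi, vuam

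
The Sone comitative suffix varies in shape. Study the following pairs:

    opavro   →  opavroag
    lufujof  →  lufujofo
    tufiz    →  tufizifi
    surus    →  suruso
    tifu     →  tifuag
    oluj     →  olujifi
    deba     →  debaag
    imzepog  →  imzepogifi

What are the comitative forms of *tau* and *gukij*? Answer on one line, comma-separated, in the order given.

tauag, gukijifi

The pattern is voicing of the final sound: -o when the stem ends in a voiceless consonant (*lufujof*, *surus*); -ifi when the stem ends in a voiced consonant (*tufiz*, *oluj*, *imzepog*); -ag when the stem ends in a vowel (*opavro*, *tifu*, *deba*).
*tau*: final sound = /u/, a vowel → -ag → *tauag*.
Since the final sound of *gukij* is /j/ (a voiced consonant), it takes -ifi, giving *gukijifi*.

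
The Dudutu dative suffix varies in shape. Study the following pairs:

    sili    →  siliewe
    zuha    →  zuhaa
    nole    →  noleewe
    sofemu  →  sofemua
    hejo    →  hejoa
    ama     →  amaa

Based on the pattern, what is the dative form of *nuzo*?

nuzoa

Looking at the last vowel of each stem: -ewe when the last vowel of the stem is a front vowel (*sili*, *nole*); -a when the last vowel of the stem is a back vowel (*zuha*, *sofemu*, *hejo*, *ama*).
*nuzo* — last vowel /o/ (a back vowel) → -a → *nuzoa*.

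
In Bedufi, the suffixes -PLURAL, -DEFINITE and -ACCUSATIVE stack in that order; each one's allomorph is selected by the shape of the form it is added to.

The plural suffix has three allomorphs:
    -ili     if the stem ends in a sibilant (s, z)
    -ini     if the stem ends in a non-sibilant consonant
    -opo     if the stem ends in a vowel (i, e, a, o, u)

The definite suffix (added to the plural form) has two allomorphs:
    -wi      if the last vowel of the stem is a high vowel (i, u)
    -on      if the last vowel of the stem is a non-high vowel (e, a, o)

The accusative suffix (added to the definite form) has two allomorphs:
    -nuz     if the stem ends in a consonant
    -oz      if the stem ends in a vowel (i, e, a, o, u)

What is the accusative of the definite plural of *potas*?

Since the final sound of *potas* is /s/ (a sibilant), it takes -ili, giving *potasili*.
Since the last vowel of the plural form *potasili* is /i/ (a high vowel), it takes -wi, giving *potasiliwi*.
The definite form *potasiliwi* — final sound /i/ (a vowel) → -oz → *potasiliwioz*.

potasiliwioz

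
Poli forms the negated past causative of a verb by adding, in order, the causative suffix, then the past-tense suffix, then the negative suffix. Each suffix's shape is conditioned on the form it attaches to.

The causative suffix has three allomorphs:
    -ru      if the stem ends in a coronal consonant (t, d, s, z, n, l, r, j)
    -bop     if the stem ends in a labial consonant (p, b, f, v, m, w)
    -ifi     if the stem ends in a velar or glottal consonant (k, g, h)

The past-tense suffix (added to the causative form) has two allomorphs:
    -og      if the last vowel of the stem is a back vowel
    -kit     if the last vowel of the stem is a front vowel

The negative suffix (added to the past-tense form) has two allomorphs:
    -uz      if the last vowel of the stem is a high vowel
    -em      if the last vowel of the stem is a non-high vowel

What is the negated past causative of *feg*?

The final consonant of *feg* is /g/, which is velar/glottal, so the causative suffix is -ifi, giving *fegifi*.
The causative form *fegifi* — last vowel /i/ (a front vowel) → -kit → *fegifikit*.
Since the last vowel of the past-tense form *fegifikit* is /i/ (a high vowel), it takes -uz, giving *fegifikituz*.

fegifikituz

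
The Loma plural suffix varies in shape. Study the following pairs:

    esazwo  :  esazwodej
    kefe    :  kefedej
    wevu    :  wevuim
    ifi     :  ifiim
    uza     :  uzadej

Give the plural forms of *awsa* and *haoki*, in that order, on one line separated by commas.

Looking at the last vowel of each stem: -im when the last vowel of the stem is a high vowel (*wevu*, *ifi*); -dej when the last vowel of the stem is a non-high vowel (*esazwo*, *kefe*, *uza*).
*awsa* — last vowel /a/ (a non-high vowel) → -dej → *awsadej*.
*haoki*: last vowel = /i/, a high vowel → -im → *haokiim*.

awsadej, haokiim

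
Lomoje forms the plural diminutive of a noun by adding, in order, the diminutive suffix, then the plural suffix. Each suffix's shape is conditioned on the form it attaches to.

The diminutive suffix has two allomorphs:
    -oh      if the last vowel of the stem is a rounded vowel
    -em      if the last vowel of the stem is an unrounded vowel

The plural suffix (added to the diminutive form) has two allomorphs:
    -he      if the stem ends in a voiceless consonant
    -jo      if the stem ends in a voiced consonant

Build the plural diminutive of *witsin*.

*witsin*: last vowel = /i/, an unrounded vowel → -em → *witsinem*.
The final consonant of the diminutive form *witsinem* is /m/, which is voiced, so the plural suffix is -jo, giving *witsinemjo*.

witsinemjo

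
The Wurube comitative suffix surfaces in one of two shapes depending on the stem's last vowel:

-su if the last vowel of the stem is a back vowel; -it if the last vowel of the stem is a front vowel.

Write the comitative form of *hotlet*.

hotletit

The last vowel of *hotlet* is /e/, which is a front vowel, so the suffix is -it, giving *hotletit*.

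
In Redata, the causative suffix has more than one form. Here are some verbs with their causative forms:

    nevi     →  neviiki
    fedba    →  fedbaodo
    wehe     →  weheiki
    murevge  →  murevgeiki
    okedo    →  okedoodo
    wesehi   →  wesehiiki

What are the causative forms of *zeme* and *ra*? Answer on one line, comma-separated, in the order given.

zemeiki, raodo

The pattern is front/back vowel harmony: -iki when the last vowel of the stem is a front vowel (*nevi*, *wehe*, *murevge*, *wesehi*); -odo when the last vowel of the stem is a back vowel (*fedba*, *okedo*).
The last vowel of *zeme* is /e/, which is a front vowel, so the suffix is -iki, giving *zemeiki*.
*ra*: last vowel = /a/, a back vowel → -odo → *raodo*.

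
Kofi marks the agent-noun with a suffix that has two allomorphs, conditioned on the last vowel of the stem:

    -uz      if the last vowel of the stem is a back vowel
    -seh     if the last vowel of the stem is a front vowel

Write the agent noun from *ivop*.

Since the last vowel of *ivop* is /o/ (a back vowel), it takes -uz, giving *ivopuz*.

ivopuz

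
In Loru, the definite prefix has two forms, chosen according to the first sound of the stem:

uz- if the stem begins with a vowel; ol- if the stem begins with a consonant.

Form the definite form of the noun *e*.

uze

*e*: first sound = /e/, a vowel → uz- → *uze*.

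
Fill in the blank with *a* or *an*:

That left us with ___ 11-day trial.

an

The indefinite article is chosen by the initial *sound* of the following word, not its spelling.
The number *11* is spoken "eleven", beginning with /ɪˈlɛvən/ — a vowel sound.
So the article is *an*: That left us with an 11-day trial.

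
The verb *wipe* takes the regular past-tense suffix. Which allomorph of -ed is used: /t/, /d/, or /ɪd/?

The stem *wipe* ends in a voiceless consonant other than /t/.
The -ed suffix is realized as /ɪd/ after /t, d/; as /t/ after other voiceless consonants; and as /d/ after other voiced sounds.
So -ed on *wipe* is pronounced /t/.

/t/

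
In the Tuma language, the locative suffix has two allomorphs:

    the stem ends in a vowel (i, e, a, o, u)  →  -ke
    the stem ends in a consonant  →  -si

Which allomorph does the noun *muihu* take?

-ke

*muihu*: final sound = /u/, a vowel → -ke.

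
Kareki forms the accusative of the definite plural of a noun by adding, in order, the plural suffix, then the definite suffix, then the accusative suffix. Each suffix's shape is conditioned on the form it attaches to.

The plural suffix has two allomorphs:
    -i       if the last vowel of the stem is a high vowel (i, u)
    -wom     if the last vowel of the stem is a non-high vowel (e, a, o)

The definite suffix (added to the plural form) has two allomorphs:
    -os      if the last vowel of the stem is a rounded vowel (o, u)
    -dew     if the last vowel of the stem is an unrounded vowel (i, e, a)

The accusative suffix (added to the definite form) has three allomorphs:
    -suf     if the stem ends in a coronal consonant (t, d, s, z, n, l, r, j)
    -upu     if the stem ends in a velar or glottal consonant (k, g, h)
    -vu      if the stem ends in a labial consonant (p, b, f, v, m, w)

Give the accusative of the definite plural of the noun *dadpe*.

dadpewomossuf

*dadpe*: last vowel = /e/, a non-high vowel → -wom → *dadpewom*.
The plural form *dadpewom*: last vowel = /o/, a rounded vowel → -os → *dadpewomos*.
The definite form *dadpewomos*: final consonant = /s/, coronal → -suf → *dadpewomossuf*.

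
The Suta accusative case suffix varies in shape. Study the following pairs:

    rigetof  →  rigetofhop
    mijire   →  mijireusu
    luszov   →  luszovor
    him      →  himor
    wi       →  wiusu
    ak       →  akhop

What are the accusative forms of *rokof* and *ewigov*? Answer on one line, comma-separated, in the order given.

rokofhop, ewigovor

The suffix is conditioned by the final sound: -hop when the stem ends in a voiceless consonant (*rigetof*, *ak*); -or when the stem ends in a voiced consonant (*luszov*, *him*); -usu when the stem ends in a vowel (*mijire*, *wi*).
The final sound of *rokof* is /f/, which is a voiceless consonant, so the suffix is -hop, giving *rokofhop*.
*ewigov*: final sound = /v/, a voiced consonant → -or → *ewigovor*.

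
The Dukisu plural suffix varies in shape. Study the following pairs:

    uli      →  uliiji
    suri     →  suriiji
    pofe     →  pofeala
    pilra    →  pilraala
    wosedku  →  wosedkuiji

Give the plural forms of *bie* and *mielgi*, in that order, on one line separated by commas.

Looking at the last vowel of each stem: -iji when the last vowel of the stem is a high vowel (*uli*, *suri*, *wosedku*); -ala when the last vowel of the stem is a non-high vowel (*pofe*, *pilra*).
The last vowel of *bie* is /e/, which is a non-high vowel, so the suffix is -ala, giving *bieala*.
*mielgi* — last vowel /i/ (a high vowel) → -iji → *mielgiiji*.

bieala, mielgiiji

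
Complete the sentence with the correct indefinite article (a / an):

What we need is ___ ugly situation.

an

The indefinite article is chosen by the initial *sound* of the following word, not its spelling.
*ugly* begins with the sound /ʌ/ (u pronounced /ʌ/) — a vowel sound.
So the article is *an*: What we need is an ugly situation.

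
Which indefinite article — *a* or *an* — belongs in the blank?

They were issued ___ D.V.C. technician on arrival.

a

The indefinite article is chosen by the initial *sound* of the following word, not its spelling.
The initialism *D.V.C.* is read letter by letter; the first letter, D, is pronounced /diː/, which begins with a consonant sound.
So the article is *a*: They were issued a D.V.C. technician on arrival.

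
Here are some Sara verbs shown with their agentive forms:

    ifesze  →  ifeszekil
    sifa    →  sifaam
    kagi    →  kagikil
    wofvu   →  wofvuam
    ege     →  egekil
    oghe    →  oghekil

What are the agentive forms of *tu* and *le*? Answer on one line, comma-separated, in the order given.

tuam, lekil

The suffix is conditioned by the last vowel: -kil when the last vowel of the stem is a front vowel (*ifesze*, *kagi*, *ege*, *oghe*); -am when the last vowel of the stem is a back vowel (*sifa*, *wofvu*).
Since the last vowel of *tu* is /u/ (a back vowel), it takes -am, giving *tuam*.
Since the last vowel of *le* is /e/ (a front vowel), it takes -kil, giving *lekil*.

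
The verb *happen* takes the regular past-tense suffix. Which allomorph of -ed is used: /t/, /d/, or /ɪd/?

/d/

The stem *happen* ends in a voiced sound other than /d/.
The -ed suffix is realized as /ɪd/ after /t, d/; as /t/ after other voiceless consonants; and as /d/ after other voiced sounds.
So -ed on *happen* is pronounced /d/.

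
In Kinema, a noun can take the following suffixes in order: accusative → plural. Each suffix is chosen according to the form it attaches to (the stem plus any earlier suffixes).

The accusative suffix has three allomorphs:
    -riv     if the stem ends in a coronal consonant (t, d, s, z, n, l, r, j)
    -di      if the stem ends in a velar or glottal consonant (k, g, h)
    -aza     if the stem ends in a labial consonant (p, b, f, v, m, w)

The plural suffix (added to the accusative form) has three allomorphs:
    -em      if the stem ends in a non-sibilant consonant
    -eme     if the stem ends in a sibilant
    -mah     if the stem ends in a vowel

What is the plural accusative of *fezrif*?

fezrifazamah

Since the final consonant of *fezrif* is /f/ (labial), it takes -aza, giving *fezrifaza*.
The accusative form *fezrifaza*: final sound = /a/, a vowel → -mah → *fezrifazamah*.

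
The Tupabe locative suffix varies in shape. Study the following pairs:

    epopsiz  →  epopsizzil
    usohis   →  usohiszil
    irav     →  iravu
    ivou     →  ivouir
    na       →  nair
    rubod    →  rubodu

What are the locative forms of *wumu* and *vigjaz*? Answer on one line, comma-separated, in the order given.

The pattern is sibilance of the final sound: -zil when the stem ends in a sibilant (*epopsiz*, *usohis*); -u when the stem ends in a non-sibilant consonant (*irav*, *rubod*); -ir when the stem ends in a vowel (*ivou*, *na*).
*wumu* — final sound /u/ (a vowel) → -ir → *wumuir*.
Since the final sound of *vigjaz* is /z/ (a sibilant), it takes -zil, giving *vigjazzil*.

wumuir, vigjazzil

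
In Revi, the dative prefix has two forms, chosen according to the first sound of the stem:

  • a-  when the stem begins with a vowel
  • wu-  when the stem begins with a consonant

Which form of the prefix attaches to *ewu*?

a-

The first sound of *ewu* is /e/, which is a vowel, so the prefix is a-.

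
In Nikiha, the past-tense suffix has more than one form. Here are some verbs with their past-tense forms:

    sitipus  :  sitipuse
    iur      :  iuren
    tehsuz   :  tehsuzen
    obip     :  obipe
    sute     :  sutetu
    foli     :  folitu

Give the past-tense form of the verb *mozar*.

mozaren

Looking at the final sound of each stem: -e when the stem ends in a voiceless consonant (*sitipus*, *obip*); -en when the stem ends in a voiced consonant (*iur*, *tehsuz*); -tu when the stem ends in a vowel (*sute*, *foli*).
*mozar* — final sound /r/ (a voiced consonant) → -en → *mozaren*.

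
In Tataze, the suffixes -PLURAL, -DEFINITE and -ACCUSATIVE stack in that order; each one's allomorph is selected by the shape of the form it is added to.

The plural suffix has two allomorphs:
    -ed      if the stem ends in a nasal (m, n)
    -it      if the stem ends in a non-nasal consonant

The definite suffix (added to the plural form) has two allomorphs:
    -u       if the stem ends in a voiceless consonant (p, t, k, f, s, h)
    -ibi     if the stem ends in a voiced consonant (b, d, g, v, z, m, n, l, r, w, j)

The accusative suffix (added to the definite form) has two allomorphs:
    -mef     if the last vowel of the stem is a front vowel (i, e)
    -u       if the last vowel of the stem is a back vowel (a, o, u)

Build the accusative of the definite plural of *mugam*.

Since the final consonant of *mugam* is /m/ (a nasal), it takes -ed, giving *mugamed*.
The final consonant of the plural form *mugamed* is /d/, which is voiced, so the definite suffix is -ibi, giving *mugamedibi*.
The definite form *mugamedibi*: last vowel = /i/, a front vowel → -mef → *mugamedibimef*.

mugamedibimef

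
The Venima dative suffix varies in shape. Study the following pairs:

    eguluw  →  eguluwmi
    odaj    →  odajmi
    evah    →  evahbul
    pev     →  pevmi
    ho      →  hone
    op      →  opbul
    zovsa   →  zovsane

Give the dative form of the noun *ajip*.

ajipbul

Looking at the final sound of each stem: -bul when the stem ends in a voiceless consonant (*evah*, *op*); -mi when the stem ends in a voiced consonant (*eguluw*, *odaj*, *pev*); -ne when the stem ends in a vowel (*ho*, *zovsa*).
*ajip* — final sound /p/ (a voiceless consonant) → -bul → *ajipbul*.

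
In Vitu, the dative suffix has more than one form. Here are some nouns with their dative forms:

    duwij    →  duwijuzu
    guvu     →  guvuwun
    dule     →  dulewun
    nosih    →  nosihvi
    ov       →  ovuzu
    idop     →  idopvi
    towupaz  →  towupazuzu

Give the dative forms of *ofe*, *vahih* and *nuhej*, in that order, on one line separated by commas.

ofewun, vahihvi, nuhejuzu

Looking at the final sound of each stem: -vi when the stem ends in a voiceless consonant (*nosih*, *idop*); -uzu when the stem ends in a voiced consonant (*duwij*, *ov*, *towupaz*); -wun when the stem ends in a vowel (*guvu*, *dule*).
Since the final sound of *ofe* is /e/ (a vowel), it takes -wun, giving *ofewun*.
*vahih* — final sound /h/ (a voiceless consonant) → -vi → *vahihvi*.
The final sound of *nuhej* is /j/, which is a voiced consonant, so the suffix is -uzu, giving *nuhejuzu*.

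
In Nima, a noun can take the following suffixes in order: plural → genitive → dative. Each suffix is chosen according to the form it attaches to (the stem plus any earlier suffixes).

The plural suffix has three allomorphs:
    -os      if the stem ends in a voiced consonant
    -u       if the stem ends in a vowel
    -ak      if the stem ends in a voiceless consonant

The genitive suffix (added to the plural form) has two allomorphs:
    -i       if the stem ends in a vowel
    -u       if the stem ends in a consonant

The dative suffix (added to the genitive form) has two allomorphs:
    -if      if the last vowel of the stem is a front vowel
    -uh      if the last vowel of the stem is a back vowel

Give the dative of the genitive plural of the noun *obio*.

Since the final sound of *obio* is /o/ (a vowel), it takes -u, giving *obiou*.
The plural form *obiou*: final sound = /u/, a vowel → -i → *obioui*.
The genitive form *obioui*: last vowel = /i/, a front vowel → -if → *obiouiif*.

obiouiif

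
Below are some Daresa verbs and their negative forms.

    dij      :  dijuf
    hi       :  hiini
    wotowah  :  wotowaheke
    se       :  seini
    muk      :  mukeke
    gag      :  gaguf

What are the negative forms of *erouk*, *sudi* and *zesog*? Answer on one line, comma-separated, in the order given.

The pattern is voicing of the final sound: -eke when the stem ends in a voiceless consonant (*wotowah*, *muk*); -uf when the stem ends in a voiced consonant (*dij*, *gag*); -ini when the stem ends in a vowel (*hi*, *se*).
The final sound of *erouk* is /k/, which is a voiceless consonant, so the suffix is -eke, giving *eroukeke*.
Since the final sound of *sudi* is /i/ (a vowel), it takes -ini, giving *sudiini*.
*zesog* — final sound /g/ (a voiced consonant) → -uf → *zesoguf*.

eroukeke, sudiini, zesoguf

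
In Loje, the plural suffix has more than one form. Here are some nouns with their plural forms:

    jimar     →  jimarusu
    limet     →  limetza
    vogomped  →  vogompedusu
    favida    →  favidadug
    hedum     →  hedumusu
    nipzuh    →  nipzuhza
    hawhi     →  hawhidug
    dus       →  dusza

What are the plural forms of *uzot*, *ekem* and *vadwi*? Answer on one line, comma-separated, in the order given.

Looking at the final sound of each stem: -za when the stem ends in a voiceless consonant (*limet*, *nipzuh*, *dus*); -usu when the stem ends in a voiced consonant (*jimar*, *vogomped*, *hedum*); -dug when the stem ends in a vowel (*favida*, *hawhi*).
*uzot* — final sound /t/ (a voiceless consonant) → -za → *uzotza*.
Since the final sound of *ekem* is /m/ (a voiced consonant), it takes -usu, giving *ekemusu*.
Since the final sound of *vadwi* is /i/ (a vowel), it takes -dug, giving *vadwidug*.

uzotza, ekemusu, vadwidug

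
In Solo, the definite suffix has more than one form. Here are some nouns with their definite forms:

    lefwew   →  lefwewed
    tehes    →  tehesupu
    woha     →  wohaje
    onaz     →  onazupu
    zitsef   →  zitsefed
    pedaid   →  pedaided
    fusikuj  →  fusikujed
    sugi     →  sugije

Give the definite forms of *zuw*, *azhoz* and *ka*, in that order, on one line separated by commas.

The alternation tracks the final sound of the stem — -upu when the stem ends in a sibilant (*tehes*, *onaz*); -ed when the stem ends in a non-sibilant consonant (*lefwew*, *zitsef*, *pedaid*, *fusikuj*); -je when the stem ends in a vowel (*woha*, *sugi*).
The final sound of *zuw* is /w/, which is a non-sibilant consonant, so the suffix is -ed, giving *zuwed*.
Since the final sound of *azhoz* is /z/ (a sibilant), it takes -upu, giving *azhozupu*.
*ka*: final sound = /a/, a vowel → -je → *kaje*.

zuwed, azhozupu, kaje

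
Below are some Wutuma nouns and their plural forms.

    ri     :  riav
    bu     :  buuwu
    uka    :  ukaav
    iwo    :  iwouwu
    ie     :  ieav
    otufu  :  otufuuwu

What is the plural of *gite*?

The suffix is conditioned by the last vowel: -uwu when the last vowel of the stem is a rounded vowel (*bu*, *iwo*, *otufu*); -av when the last vowel of the stem is an unrounded vowel (*ri*, *uka*, *ie*).
Since the last vowel of *gite* is /e/ (an unrounded vowel), it takes -av, giving *giteav*.

giteav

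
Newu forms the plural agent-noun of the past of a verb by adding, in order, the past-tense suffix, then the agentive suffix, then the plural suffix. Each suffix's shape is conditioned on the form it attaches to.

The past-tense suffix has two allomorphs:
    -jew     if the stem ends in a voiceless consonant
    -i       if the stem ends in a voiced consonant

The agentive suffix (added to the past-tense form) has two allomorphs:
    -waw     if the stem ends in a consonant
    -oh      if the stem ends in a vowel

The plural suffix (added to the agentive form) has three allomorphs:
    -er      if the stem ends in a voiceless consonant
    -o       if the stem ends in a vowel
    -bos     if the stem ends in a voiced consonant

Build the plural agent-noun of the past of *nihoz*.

The final consonant of *nihoz* is /z/, which is voiced, so the past-tense suffix is -i, giving *nihozi*.
The past-tense form *nihozi* — final sound /i/ (a vowel) → -oh → *nihozioh*.
The agentive form *nihozioh*: final sound = /h/, a voiceless consonant → -er → *nihozioher*.

nihozioher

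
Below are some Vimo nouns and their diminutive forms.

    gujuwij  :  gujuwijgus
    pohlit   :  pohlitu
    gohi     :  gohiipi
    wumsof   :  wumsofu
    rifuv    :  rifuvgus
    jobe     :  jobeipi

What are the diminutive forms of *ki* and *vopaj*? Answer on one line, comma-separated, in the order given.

The suffix is conditioned by the final sound: -u when the stem ends in a voiceless consonant (*pohlit*, *wumsof*); -gus when the stem ends in a voiced consonant (*gujuwij*, *rifuv*); -ipi when the stem ends in a vowel (*gohi*, *jobe*).
The final sound of *ki* is /i/, which is a vowel, so the suffix is -ipi, giving *kiipi*.
The final sound of *vopaj* is /j/, which is a voiced consonant, so the suffix is -gus, giving *vopajgus*.

kiipi, vopajgus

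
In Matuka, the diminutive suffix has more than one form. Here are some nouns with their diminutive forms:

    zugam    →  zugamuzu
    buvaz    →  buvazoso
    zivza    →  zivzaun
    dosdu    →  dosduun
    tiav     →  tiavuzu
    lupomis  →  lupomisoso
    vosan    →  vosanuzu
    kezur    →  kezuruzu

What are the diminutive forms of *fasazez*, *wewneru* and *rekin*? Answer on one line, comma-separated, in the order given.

Looking at the final sound of each stem: -oso when the stem ends in a sibilant (*buvaz*, *lupomis*); -uzu when the stem ends in a non-sibilant consonant (*zugam*, *tiav*, *vosan*, *kezur*); -un when the stem ends in a vowel (*zivza*, *dosdu*).
Since the final sound of *fasazez* is /z/ (a sibilant), it takes -oso, giving *fasazezoso*.
*wewneru* — final sound /u/ (a vowel) → -un → *wewneruun*.
*rekin*: final sound = /n/, a non-sibilant consonant → -uzu → *rekinuzu*.

fasazezoso, wewneruun, rekinuzu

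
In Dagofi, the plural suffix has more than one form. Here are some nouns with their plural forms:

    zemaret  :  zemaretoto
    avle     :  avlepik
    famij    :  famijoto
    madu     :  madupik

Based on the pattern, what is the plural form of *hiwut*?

The alternation tracks the final sound of the stem — -oto when the stem ends in a consonant (*zemaret*, *famij*); -pik when the stem ends in a vowel (*avle*, *madu*).
*hiwut*: final sound = /t/, a consonant → -oto → *hiwutoto*.

hiwutoto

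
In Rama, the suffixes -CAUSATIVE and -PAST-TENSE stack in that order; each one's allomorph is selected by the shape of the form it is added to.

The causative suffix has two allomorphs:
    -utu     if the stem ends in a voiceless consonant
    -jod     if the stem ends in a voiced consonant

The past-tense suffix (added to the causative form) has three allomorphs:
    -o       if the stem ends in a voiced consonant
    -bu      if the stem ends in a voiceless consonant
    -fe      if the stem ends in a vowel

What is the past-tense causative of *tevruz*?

tevruzjodo

Since the final consonant of *tevruz* is /z/ (voiced), it takes -jod, giving *tevruzjod*.
The causative form *tevruzjod* — final sound /d/ (a voiced consonant) → -o → *tevruzjodo*.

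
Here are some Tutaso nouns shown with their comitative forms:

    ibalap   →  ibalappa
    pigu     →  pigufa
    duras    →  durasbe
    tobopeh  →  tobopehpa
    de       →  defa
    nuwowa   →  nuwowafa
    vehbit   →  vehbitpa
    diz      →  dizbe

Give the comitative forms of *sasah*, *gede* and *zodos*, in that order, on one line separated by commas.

The pattern is sibilance of the final sound: -be when the stem ends in a sibilant (*duras*, *diz*); -pa when the stem ends in a non-sibilant consonant (*ibalap*, *tobopeh*, *vehbit*); -fa when the stem ends in a vowel (*pigu*, *de*, *nuwowa*).
Since the final sound of *sasah* is /h/ (a non-sibilant consonant), it takes -pa, giving *sasahpa*.
Since the final sound of *gede* is /e/ (a vowel), it takes -fa, giving *gedefa*.
The final sound of *zodos* is /s/, which is a sibilant, so the suffix is -be, giving *zodosbe*.

sasahpa, gedefa, zodosbe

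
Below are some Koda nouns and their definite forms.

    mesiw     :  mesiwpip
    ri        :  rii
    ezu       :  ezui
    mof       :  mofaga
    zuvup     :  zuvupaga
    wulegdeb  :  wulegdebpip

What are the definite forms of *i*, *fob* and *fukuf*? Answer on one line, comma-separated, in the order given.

ii, fobpip, fukufaga

Looking at the final sound of each stem: -aga when the stem ends in a voiceless consonant (*mof*, *zuvup*); -pip when the stem ends in a voiced consonant (*mesiw*, *wulegdeb*); -i when the stem ends in a vowel (*ri*, *ezu*).
*i* — final sound /i/ (a vowel) → -i → *ii*.
*fob*: final sound = /b/, a voiced consonant → -pip → *fobpip*.
The final sound of *fukuf* is /f/, which is a voiceless consonant, so the suffix is -aga, giving *fukufaga*.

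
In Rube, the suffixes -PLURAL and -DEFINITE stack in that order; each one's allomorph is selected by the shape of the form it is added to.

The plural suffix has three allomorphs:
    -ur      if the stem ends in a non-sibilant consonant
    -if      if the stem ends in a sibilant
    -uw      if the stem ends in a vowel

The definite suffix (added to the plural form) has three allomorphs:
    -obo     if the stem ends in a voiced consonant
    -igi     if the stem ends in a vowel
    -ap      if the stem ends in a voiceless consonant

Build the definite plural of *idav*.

Since the final sound of *idav* is /v/ (a non-sibilant consonant), it takes -ur, giving *idavur*.
Since the final sound of the plural form *idavur* is /r/ (a voiced consonant), it takes -obo, giving *idavurobo*.

idavurobo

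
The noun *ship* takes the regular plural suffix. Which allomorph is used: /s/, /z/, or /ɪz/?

/s/

The stem *ship* ends in a voiceless non-sibilant consonant.
The plural suffix surfaces as /ɪz/ after sibilants, /s/ after other voiceless consonants, and /z/ after other voiced sounds.
So the plural -s on *ship* is pronounced /s/.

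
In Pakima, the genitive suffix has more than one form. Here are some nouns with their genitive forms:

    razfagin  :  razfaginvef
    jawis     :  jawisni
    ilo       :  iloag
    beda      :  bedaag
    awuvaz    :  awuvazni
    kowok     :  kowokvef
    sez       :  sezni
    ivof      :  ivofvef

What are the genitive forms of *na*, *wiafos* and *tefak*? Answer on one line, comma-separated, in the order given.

naag, wiafosni, tefakvef

Looking at the final sound of each stem: -ni when the stem ends in a sibilant (*jawis*, *awuvaz*, *sez*); -vef when the stem ends in a non-sibilant consonant (*razfagin*, *kowok*, *ivof*); -ag when the stem ends in a vowel (*ilo*, *beda*).
Since the final sound of *na* is /a/ (a vowel), it takes -ag, giving *naag*.
Since the final sound of *wiafos* is /s/ (a sibilant), it takes -ni, giving *wiafosni*.
*tefak* — final sound /k/ (a non-sibilant consonant) → -vef → *tefakvef*.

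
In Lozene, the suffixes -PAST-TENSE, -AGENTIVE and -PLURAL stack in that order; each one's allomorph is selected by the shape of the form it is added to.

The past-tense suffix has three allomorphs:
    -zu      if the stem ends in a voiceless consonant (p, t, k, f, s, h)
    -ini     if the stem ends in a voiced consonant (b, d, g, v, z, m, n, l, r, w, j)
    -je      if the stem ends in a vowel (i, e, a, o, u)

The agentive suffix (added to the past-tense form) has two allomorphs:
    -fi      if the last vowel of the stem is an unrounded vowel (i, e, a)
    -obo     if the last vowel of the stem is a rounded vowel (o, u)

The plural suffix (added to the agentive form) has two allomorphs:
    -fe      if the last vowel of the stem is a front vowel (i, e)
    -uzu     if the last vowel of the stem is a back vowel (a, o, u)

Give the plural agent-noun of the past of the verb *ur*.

urinifife

*ur*: final sound = /r/, a voiced consonant → -ini → *urini*.
The last vowel of the past-tense form *urini* is /i/, which is an unrounded vowel, so the agentive suffix is -fi, giving *urinifi*.
Since the last vowel of the agentive form *urinifi* is /i/ (a front vowel), it takes -fe, giving *urinifife*.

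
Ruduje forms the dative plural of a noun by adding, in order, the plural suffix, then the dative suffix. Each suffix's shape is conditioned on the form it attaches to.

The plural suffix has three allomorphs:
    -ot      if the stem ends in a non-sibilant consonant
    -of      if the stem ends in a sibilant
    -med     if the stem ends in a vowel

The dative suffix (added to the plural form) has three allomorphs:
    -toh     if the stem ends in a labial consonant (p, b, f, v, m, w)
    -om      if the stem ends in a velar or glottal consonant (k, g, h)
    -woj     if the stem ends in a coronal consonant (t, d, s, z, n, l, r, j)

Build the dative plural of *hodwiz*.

The final sound of *hodwiz* is /z/, which is a sibilant, so the plural suffix is -of, giving *hodwizof*.
Since the final consonant of the plural form *hodwizof* is /f/ (labial), it takes -toh, giving *hodwizoftoh*.

hodwizoftoh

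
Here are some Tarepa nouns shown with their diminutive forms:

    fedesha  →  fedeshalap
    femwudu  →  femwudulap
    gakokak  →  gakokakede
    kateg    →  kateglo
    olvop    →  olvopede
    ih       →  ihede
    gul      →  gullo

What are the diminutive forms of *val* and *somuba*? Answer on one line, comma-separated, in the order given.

vallo, somubalap

The suffix is conditioned by the final sound: -ede when the stem ends in a voiceless consonant (*gakokak*, *olvop*, *ih*); -lo when the stem ends in a voiced consonant (*kateg*, *gul*); -lap when the stem ends in a vowel (*fedesha*, *femwudu*).
*val*: final sound = /l/, a voiced consonant → -lo → *vallo*.
*somuba*: final sound = /a/, a vowel → -lap → *somubalap*.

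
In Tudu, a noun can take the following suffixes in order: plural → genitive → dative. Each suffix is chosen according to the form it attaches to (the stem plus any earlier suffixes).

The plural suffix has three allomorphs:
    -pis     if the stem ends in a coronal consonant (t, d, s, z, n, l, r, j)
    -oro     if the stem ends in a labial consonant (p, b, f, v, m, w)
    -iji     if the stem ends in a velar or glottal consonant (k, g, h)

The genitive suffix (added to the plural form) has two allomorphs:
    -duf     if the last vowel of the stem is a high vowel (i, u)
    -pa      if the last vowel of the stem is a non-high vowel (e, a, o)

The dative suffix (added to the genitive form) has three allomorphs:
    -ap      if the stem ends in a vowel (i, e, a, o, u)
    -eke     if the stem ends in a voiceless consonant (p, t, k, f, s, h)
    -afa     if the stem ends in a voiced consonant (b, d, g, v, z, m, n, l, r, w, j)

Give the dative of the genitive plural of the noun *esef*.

eseforopaap

Since the final consonant of *esef* is /f/ (labial), it takes -oro, giving *eseforo*.
The plural form *eseforo* — last vowel /o/ (a non-high vowel) → -pa → *eseforopa*.
Since the final sound of the genitive form *eseforopa* is /a/ (a vowel), it takes -ap, giving *eseforopaap*.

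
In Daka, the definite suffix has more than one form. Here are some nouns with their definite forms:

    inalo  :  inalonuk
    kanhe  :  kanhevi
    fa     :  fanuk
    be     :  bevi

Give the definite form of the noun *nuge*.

nugevi

Looking at the last vowel of each stem: -vi when the last vowel of the stem is a front vowel (*kanhe*, *be*); -nuk when the last vowel of the stem is a back vowel (*inalo*, *fa*).
*nuge* — last vowel /e/ (a front vowel) → -vi → *nugevi*.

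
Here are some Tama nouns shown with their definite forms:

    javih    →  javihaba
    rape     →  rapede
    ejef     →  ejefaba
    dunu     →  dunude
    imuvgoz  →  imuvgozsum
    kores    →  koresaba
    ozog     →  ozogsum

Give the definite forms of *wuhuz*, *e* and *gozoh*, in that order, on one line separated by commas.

Looking at the final sound of each stem: -aba when the stem ends in a voiceless consonant (*javih*, *ejef*, *kores*); -sum when the stem ends in a voiced consonant (*imuvgoz*, *ozog*); -de when the stem ends in a vowel (*rape*, *dunu*).
*wuhuz* — final sound /z/ (a voiced consonant) → -sum → *wuhuzsum*.
*e*: final sound = /e/, a vowel → -de → *ede*.
*gozoh*: final sound = /h/, a voiceless consonant → -aba → *gozohaba*.

wuhuzsum, ede, gozohaba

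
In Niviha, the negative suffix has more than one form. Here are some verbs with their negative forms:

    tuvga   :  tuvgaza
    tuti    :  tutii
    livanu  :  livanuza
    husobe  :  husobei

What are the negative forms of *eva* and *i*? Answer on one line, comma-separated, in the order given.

evaza, ii

The pattern is front/back vowel harmony: -i when the last vowel of the stem is a front vowel (*tuti*, *husobe*); -za when the last vowel of the stem is a back vowel (*tuvga*, *livanu*).
Since the last vowel of *eva* is /a/ (a back vowel), it takes -za, giving *evaza*.
The last vowel of *i* is /i/, which is a front vowel, so the suffix is -i, giving *ii*.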